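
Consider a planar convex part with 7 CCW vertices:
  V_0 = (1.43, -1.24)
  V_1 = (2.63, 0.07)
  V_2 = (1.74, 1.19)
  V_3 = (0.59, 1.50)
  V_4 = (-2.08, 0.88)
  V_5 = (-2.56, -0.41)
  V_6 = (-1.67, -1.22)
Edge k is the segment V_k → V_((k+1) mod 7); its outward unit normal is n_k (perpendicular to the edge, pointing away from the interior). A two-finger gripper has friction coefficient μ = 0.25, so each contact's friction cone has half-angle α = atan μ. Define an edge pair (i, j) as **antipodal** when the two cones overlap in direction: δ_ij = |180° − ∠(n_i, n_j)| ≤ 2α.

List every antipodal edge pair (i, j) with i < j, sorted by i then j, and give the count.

α = atan 0.25 = 14.04°;  2α = 28.07°
n_0 = (+0.7374, -0.6755)
n_1 = (+0.7829, +0.6221)
n_2 = (+0.2603, +0.9655)
n_3 = (-0.2262, +0.9741)
n_4 = (-0.9372, +0.3487)
n_5 = (-0.6731, -0.7396)
n_6 = (-0.0065, -1.0000)
  (0,1): δ = 99.04°  ·
  (0,2): δ = 62.60°  ·
  (0,3): δ = 34.44°  ·
  (0,4): δ = 22.08°  ✓
  (0,5): δ = 90.18°  ·
  (0,6): δ = 132.12°  ·
  (1,2): δ = 143.56°  ·
  (1,3): δ = 115.40°  ·
  (1,4): δ = 58.88°  ·
  (1,5): δ = 9.22°  ✓
  (1,6): δ = 51.16°  ·
  (2,3): δ = 151.84°  ·
  (2,4): δ = 95.32°  ·
  (2,5): δ = 27.22°  ✓
  (2,6): δ = 14.72°  ✓
  (3,4): δ = 123.48°  ·
  (3,5): δ = 55.38°  ·
  (3,6): δ = 13.44°  ✓
  (4,5): δ = 111.90°  ·
  (4,6): δ = 69.96°  ·
  (5,6): δ = 138.06°  ·
antipodal pairs: 5

count = 5; pairs: (0,4), (1,5), (2,5), (2,6), (3,6)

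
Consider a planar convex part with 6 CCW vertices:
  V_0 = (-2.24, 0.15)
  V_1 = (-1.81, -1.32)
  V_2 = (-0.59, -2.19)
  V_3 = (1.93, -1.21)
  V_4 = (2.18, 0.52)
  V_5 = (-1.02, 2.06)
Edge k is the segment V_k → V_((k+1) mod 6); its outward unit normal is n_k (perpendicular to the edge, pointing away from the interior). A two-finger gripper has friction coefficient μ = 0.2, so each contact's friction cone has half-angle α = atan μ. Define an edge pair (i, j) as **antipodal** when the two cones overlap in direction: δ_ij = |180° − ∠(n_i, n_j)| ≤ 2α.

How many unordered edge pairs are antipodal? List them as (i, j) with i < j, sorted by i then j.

count = 1; pairs: (1,4)

α = atan 0.2 = 11.31°;  2α = 22.62°
n_0 = (-0.9598, -0.2808)
n_1 = (-0.5806, -0.8142)
n_2 = (+0.3624, -0.9320)
n_3 = (+0.9897, -0.1430)
n_4 = (+0.4336, +0.9011)
n_5 = (-0.8428, +0.5383)
  (0,1): δ = 141.80°  ·
  (0,2): δ = 85.05°  ·
  (0,3): δ = 24.53°  ·
  (0,4): δ = 48.00°  ·
  (0,5): δ = 131.13°  ·
  (1,2): δ = 123.26°  ·
  (1,3): δ = 62.73°  ·
  (1,4): δ = 9.79°  ✓
  (1,5): δ = 92.93°  ·
  (2,3): δ = 119.47°  ·
  (2,4): δ = 46.95°  ·
  (2,5): δ = 36.18°  ·
  (3,4): δ = 107.48°  ·
  (3,5): δ = 24.35°  ·
  (4,5): δ = 96.87°  ·
antipodal pairs: 1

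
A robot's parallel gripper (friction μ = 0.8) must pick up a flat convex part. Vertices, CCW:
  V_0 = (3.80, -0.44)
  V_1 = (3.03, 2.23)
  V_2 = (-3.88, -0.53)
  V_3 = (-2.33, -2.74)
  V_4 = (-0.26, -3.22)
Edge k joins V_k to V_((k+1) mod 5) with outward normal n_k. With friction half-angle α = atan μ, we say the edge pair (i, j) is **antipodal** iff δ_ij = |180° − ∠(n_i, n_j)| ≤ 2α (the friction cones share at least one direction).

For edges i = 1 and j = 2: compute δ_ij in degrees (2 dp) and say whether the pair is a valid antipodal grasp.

α = atan 0.8 = 38.66°;  2α = 77.32°
edge 1: e_1 = (-6.91, -2.76);  n_1 = (-0.3709, +0.9287)
edge 2: e_2 = (+1.55, -2.21);  n_2 = (-0.8187, -0.5742)
∠(n_1, n_2) = 103.27°
δ = |180° − 103.27°| = 76.73°
76.73° ≤ 2α = 77.32°  →  valid

δ = 76.73°, valid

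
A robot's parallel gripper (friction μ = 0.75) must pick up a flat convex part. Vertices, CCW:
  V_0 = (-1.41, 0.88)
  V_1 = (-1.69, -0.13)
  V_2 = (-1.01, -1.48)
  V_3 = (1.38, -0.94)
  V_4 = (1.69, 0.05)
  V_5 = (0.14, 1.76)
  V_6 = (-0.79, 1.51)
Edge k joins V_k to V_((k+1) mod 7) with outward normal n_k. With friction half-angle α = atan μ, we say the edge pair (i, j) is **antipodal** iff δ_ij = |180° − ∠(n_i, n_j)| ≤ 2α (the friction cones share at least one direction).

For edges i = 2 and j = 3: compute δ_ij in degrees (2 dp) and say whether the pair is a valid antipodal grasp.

δ = 120.12°, invalid

α = atan 0.75 = 36.87°;  2α = 73.74°
edge 2: e_2 = (+2.39, +0.54);  n_2 = (+0.2204, -0.9754)
edge 3: e_3 = (+0.31, +0.99);  n_3 = (+0.9543, -0.2988)
∠(n_2, n_3) = 59.88°
δ = |180° − 59.88°| = 120.12°
120.12° > 2α = 73.74°  →  invalid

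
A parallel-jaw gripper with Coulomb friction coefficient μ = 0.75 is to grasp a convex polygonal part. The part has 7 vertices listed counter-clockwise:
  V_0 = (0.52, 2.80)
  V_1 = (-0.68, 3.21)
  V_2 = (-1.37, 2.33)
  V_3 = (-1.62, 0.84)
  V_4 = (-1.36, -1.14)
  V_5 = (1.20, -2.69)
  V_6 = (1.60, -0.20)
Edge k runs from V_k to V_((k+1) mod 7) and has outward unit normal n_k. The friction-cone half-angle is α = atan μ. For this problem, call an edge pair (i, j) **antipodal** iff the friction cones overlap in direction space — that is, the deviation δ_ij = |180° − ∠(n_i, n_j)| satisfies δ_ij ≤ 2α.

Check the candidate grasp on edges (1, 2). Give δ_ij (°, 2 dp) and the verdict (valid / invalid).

δ = 151.42°, invalid

α = atan 0.75 = 36.87°;  2α = 73.74°
edge 1: e_1 = (-0.69, -0.88);  n_1 = (-0.7869, +0.6170)
edge 2: e_2 = (-0.25, -1.49);  n_2 = (-0.9862, +0.1655)
∠(n_1, n_2) = 28.58°
δ = |180° − 28.58°| = 151.42°
151.42° > 2α = 73.74°  →  invalid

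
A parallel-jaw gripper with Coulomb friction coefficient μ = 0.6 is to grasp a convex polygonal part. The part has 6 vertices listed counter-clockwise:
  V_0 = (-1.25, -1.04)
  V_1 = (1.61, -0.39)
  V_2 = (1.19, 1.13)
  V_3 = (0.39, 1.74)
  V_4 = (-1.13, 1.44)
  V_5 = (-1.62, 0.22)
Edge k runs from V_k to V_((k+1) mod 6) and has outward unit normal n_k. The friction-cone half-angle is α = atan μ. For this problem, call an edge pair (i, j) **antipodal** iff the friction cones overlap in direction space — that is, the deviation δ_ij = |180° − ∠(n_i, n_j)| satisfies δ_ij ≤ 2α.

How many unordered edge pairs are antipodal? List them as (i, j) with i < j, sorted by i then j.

count = 6; pairs: (0,2), (0,3), (0,4), (1,4), (1,5), (2,5)

α = atan 0.6 = 30.96°;  2α = 61.93°
n_0 = (+0.2216, -0.9751)
n_1 = (+0.9639, +0.2663)
n_2 = (+0.6063, +0.7952)
n_3 = (-0.1936, +0.9811)
n_4 = (-0.9280, +0.3727)
n_5 = (-0.9595, -0.2818)
  (0,1): δ = 87.36°  ·
  (0,2): δ = 50.13°  ✓
  (0,3): δ = 1.64°  ✓
  (0,4): δ = 55.31°  ✓
  (0,5): δ = 93.56°  ·
  (1,2): δ = 142.77°  ·
  (1,3): δ = 94.28°  ·
  (1,4): δ = 37.33°  ✓
  (1,5): δ = 0.92°  ✓
  (2,3): δ = 131.51°  ·
  (2,4): δ = 74.56°  ·
  (2,5): δ = 36.31°  ✓
  (3,4): δ = 123.05°  ·
  (3,5): δ = 84.80°  ·
  (4,5): δ = 141.75°  ·
antipodal pairs: 6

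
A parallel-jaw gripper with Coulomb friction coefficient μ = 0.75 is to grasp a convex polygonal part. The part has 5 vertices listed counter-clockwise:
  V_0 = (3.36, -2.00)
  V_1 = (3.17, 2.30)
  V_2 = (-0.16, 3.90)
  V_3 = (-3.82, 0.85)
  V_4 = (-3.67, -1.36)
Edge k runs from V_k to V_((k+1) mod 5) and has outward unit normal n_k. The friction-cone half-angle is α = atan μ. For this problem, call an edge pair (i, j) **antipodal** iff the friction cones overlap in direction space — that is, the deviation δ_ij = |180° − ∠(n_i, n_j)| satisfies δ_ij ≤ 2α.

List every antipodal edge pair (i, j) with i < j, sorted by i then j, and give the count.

α = atan 0.75 = 36.87°;  2α = 73.74°
n_0 = (+0.9990, +0.0441)
n_1 = (+0.4331, +0.9014)
n_2 = (-0.6402, +0.7682)
n_3 = (-0.9977, -0.0677)
n_4 = (-0.0907, -0.9959)
  (0,1): δ = 118.19°  ·
  (0,2): δ = 52.72°  ✓
  (0,3): δ = 1.35°  ✓
  (0,4): δ = 82.27°  ·
  (1,2): δ = 114.53°  ·
  (1,3): δ = 60.45°  ✓
  (1,4): δ = 20.46°  ✓
  (2,3): δ = 125.92°  ·
  (2,4): δ = 45.01°  ✓
  (3,4): δ = 99.08°  ·
antipodal pairs: 5

count = 5; pairs: (0,2), (0,3), (1,3), (1,4), (2,4)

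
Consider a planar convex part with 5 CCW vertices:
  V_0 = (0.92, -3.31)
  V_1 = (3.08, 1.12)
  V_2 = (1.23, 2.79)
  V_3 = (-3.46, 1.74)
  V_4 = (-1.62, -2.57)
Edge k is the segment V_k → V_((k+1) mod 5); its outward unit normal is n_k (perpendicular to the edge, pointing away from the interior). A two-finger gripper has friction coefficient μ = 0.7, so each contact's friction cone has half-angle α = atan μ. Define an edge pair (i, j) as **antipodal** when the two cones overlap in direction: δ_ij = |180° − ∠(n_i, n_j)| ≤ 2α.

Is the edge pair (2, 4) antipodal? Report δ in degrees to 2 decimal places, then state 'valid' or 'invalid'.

δ = 28.86°, valid

α = atan 0.7 = 34.99°;  2α = 69.98°
edge 2: e_2 = (-4.69, -1.05);  n_2 = (-0.2185, +0.9758)
edge 4: e_4 = (+2.54, -0.74);  n_4 = (-0.2797, -0.9601)
∠(n_2, n_4) = 151.14°
δ = |180° − 151.14°| = 28.86°
28.86° ≤ 2α = 69.98°  →  valid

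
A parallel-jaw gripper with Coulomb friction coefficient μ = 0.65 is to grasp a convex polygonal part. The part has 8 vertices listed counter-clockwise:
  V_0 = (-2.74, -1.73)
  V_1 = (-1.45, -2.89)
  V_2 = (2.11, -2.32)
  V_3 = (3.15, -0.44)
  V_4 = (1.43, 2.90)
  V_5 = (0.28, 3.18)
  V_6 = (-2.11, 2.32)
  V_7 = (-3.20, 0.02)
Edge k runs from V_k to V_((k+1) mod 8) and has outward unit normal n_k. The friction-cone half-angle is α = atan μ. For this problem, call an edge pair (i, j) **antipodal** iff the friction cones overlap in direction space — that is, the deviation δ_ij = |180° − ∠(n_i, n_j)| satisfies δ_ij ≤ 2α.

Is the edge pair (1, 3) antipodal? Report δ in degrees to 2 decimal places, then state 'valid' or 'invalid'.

δ = 71.85°, invalid

α = atan 0.65 = 33.02°;  2α = 66.05°
edge 1: e_1 = (+3.56, +0.57);  n_1 = (+0.1581, -0.9874)
edge 3: e_3 = (-1.72, +3.34);  n_3 = (+0.8890, +0.4578)
∠(n_1, n_3) = 108.15°
δ = |180° − 108.15°| = 71.85°
71.85° > 2α = 66.05°  →  invalid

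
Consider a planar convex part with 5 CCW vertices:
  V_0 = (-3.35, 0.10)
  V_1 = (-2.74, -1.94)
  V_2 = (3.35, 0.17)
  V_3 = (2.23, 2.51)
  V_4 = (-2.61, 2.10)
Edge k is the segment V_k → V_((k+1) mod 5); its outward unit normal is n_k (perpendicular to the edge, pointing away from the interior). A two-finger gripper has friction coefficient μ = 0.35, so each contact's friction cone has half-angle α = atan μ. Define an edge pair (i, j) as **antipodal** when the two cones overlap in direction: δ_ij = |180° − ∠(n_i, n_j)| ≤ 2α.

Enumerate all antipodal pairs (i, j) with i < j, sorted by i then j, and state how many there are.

count = 2; pairs: (0,2), (1,3)

α = atan 0.35 = 19.29°;  2α = 38.58°
n_0 = (-0.9581, -0.2865)
n_1 = (+0.3274, -0.9449)
n_2 = (+0.9020, +0.4317)
n_3 = (-0.0844, +0.9964)
n_4 = (-0.9379, +0.3470)
  (0,1): δ = 87.54°  ·
  (0,2): δ = 8.93°  ✓
  (0,3): δ = 78.19°  ·
  (0,4): δ = 143.05°  ·
  (1,2): δ = 83.53°  ·
  (1,3): δ = 14.27°  ✓
  (1,4): δ = 50.59°  ·
  (2,3): δ = 110.74°  ·
  (2,4): δ = 45.88°  ·
  (3,4): δ = 115.15°  ·
antipodal pairs: 2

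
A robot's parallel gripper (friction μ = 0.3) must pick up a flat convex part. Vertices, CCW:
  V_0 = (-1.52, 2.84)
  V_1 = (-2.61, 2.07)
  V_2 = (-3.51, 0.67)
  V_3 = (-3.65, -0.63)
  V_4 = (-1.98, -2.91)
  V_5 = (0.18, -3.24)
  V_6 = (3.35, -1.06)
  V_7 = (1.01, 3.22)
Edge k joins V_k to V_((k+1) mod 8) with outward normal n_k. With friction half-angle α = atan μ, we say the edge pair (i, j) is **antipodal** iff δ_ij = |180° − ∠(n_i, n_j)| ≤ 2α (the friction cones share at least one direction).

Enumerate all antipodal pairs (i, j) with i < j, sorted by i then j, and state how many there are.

α = atan 0.3 = 16.70°;  2α = 33.40°
n_0 = (-0.5770, +0.8168)
n_1 = (-0.8412, +0.5408)
n_2 = (-0.9943, +0.1071)
n_3 = (-0.8067, -0.5909)
n_4 = (-0.1510, -0.9885)
n_5 = (+0.5666, -0.8240)
n_6 = (+0.8774, +0.4797)
n_7 = (-0.1485, +0.9889)
  (0,1): δ = 157.97°  ·
  (0,2): δ = 131.38°  ·
  (0,3): δ = 89.02°  ·
  (0,4): δ = 43.92°  ·
  (0,5): δ = 0.72°  ✓
  (0,6): δ = 83.43°  ·
  (0,7): δ = 153.30°  ·
  (1,2): δ = 153.41°  ·
  (1,3): δ = 111.04°  ·
  (1,4): δ = 65.95°  ·
  (1,5): δ = 22.75°  ✓
  (1,6): δ = 61.40°  ·
  (1,7): δ = 131.28°  ·
  (2,3): δ = 137.63°  ·
  (2,4): δ = 92.54°  ·
  (2,5): δ = 49.34°  ·
  (2,6): δ = 34.81°  ·
  (2,7): δ = 104.69°  ·
  (3,4): δ = 134.91°  ·
  (3,5): δ = 91.70°  ·
  (3,6): δ = 7.55°  ✓
  (3,7): δ = 62.32°  ·
  (4,5): δ = 136.80°  ·
  (4,6): δ = 52.65°  ·
  (4,7): δ = 17.23°  ✓
  (5,6): δ = 95.85°  ·
  (5,7): δ = 25.97°  ✓
  (6,7): δ = 110.12°  ·
antipodal pairs: 5

count = 5; pairs: (0,5), (1,5), (3,6), (4,7), (5,7)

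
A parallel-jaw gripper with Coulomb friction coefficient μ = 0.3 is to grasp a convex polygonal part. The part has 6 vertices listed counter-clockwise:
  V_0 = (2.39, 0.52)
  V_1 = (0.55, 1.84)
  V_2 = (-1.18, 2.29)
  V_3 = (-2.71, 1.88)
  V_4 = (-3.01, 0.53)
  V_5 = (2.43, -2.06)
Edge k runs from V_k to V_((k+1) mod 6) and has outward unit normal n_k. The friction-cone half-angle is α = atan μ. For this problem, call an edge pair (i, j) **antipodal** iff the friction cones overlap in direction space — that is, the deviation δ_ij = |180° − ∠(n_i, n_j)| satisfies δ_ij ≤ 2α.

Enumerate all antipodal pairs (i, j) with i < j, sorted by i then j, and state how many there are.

count = 3; pairs: (0,4), (1,4), (3,5)

α = atan 0.3 = 16.70°;  2α = 33.40°
n_0 = (+0.5829, +0.8125)
n_1 = (+0.2517, +0.9678)
n_2 = (-0.2588, +0.9659)
n_3 = (-0.9762, +0.2169)
n_4 = (-0.4299, -0.9029)
n_5 = (+0.9999, +0.0155)
  (0,1): δ = 158.93°  ·
  (0,2): δ = 129.34°  ·
  (0,3): δ = 66.87°  ·
  (0,4): δ = 10.20°  ✓
  (0,5): δ = 126.54°  ·
  (1,2): δ = 150.42°  ·
  (1,3): δ = 87.95°  ·
  (1,4): δ = 10.88°  ✓
  (1,5): δ = 105.47°  ·
  (2,3): δ = 117.53°  ·
  (2,4): δ = 40.46°  ·
  (2,5): δ = 75.89°  ·
  (3,4): δ = 102.93°  ·
  (3,5): δ = 13.42°  ✓
  (4,5): δ = 63.65°  ·
antipodal pairs: 3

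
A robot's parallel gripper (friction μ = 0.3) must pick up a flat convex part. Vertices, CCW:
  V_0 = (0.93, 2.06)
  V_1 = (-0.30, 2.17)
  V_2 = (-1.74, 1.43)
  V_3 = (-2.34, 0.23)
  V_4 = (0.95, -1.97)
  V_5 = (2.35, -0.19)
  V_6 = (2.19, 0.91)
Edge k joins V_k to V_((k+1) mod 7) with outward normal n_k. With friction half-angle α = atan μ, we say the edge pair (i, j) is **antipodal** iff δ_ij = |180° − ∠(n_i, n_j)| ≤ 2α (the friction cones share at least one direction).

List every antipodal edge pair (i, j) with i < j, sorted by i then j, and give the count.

count = 4; pairs: (0,3), (1,4), (2,4), (3,6)

α = atan 0.3 = 16.70°;  2α = 33.40°
n_0 = (+0.0891, +0.9960)
n_1 = (-0.4571, +0.8894)
n_2 = (-0.8944, +0.4472)
n_3 = (-0.5559, -0.8313)
n_4 = (+0.7860, -0.6182)
n_5 = (+0.9896, +0.1439)
n_6 = (+0.6741, +0.7386)
  (0,1): δ = 147.69°  ·
  (0,2): δ = 111.45°  ·
  (0,3): δ = 28.66°  ✓
  (0,4): δ = 56.92°  ·
  (0,5): δ = 103.39°  ·
  (0,6): δ = 142.72°  ·
  (1,2): δ = 143.76°  ·
  (1,3): δ = 60.97°  ·
  (1,4): δ = 24.62°  ✓
  (1,5): δ = 71.08°  ·
  (1,6): δ = 110.42°  ·
  (2,3): δ = 97.21°  ·
  (2,4): δ = 11.62°  ✓
  (2,5): δ = 34.84°  ·
  (2,6): δ = 74.18°  ·
  (3,4): δ = 94.42°  ·
  (3,5): δ = 47.95°  ·
  (3,6): δ = 8.62°  ✓
  (4,5): δ = 133.54°  ·
  (4,6): δ = 94.20°  ·
  (5,6): δ = 140.66°  ·
antipodal pairs: 4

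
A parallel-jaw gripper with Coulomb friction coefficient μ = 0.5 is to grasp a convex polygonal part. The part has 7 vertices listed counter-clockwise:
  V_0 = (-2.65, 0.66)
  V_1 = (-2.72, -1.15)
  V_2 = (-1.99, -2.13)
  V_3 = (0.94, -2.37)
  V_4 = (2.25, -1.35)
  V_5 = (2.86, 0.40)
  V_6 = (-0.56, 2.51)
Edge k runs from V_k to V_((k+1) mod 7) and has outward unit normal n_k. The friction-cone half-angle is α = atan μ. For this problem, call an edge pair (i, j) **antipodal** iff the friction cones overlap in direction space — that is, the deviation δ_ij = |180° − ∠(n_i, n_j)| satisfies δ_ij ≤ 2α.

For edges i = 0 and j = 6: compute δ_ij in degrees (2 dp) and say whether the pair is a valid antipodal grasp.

δ = 133.73°, invalid

α = atan 0.5 = 26.57°;  2α = 53.13°
edge 0: e_0 = (-0.07, -1.81);  n_0 = (-0.9993, +0.0386)
edge 6: e_6 = (-2.09, -1.85);  n_6 = (-0.6628, +0.7488)
∠(n_0, n_6) = 46.27°
δ = |180° − 46.27°| = 133.73°
133.73° > 2α = 53.13°  →  invalid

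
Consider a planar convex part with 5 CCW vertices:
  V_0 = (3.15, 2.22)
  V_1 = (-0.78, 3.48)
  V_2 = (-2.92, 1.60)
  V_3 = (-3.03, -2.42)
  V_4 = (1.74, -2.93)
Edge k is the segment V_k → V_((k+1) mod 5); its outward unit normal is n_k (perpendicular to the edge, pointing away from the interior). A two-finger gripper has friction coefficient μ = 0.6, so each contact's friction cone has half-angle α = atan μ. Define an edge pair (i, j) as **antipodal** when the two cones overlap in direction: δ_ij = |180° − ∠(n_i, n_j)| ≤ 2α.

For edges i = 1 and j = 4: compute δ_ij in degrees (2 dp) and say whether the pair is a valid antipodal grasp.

α = atan 0.6 = 30.96°;  2α = 61.93°
edge 1: e_1 = (-2.14, -1.88);  n_1 = (-0.6600, +0.7513)
edge 4: e_4 = (+1.41, +5.15);  n_4 = (+0.9645, -0.2641)
∠(n_1, n_4) = 146.61°
δ = |180° − 146.61°| = 33.39°
33.39° ≤ 2α = 61.93°  →  valid

δ = 33.39°, valid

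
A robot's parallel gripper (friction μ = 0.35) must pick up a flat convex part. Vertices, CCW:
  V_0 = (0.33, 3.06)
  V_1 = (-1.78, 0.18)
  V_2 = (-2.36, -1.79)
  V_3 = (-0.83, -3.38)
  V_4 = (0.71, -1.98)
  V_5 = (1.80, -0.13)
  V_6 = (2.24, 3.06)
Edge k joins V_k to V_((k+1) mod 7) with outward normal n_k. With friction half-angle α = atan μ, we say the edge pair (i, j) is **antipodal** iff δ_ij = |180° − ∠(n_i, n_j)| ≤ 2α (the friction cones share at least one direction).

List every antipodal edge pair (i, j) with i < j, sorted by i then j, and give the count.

α = atan 0.35 = 19.29°;  2α = 38.58°
n_0 = (-0.8067, +0.5910)
n_1 = (-0.9593, +0.2824)
n_2 = (-0.7206, -0.6934)
n_3 = (+0.6727, -0.7399)
n_4 = (+0.8616, -0.5076)
n_5 = (+0.9906, -0.1366)
n_6 = (+0.0000, +1.0000)
  (0,1): δ = 160.18°  ·
  (0,2): δ = 99.87°  ·
  (0,3): δ = 11.50°  ✓
  (0,4): δ = 5.72°  ✓
  (0,5): δ = 28.37°  ✓
  (0,6): δ = 126.23°  ·
  (1,2): δ = 119.70°  ·
  (1,3): δ = 31.32°  ✓
  (1,4): δ = 14.10°  ✓
  (1,5): δ = 8.55°  ✓
  (1,6): δ = 106.41°  ·
  (2,3): δ = 91.62°  ·
  (2,4): δ = 74.40°  ·
  (2,5): δ = 51.75°  ·
  (2,6): δ = 46.10°  ·
  (3,4): δ = 162.78°  ·
  (3,5): δ = 140.13°  ·
  (3,6): δ = 42.27°  ·
  (4,5): δ = 157.35°  ·
  (4,6): δ = 59.49°  ·
  (5,6): δ = 82.15°  ·
antipodal pairs: 6

count = 6; pairs: (0,3), (0,4), (0,5), (1,3), (1,4), (1,5)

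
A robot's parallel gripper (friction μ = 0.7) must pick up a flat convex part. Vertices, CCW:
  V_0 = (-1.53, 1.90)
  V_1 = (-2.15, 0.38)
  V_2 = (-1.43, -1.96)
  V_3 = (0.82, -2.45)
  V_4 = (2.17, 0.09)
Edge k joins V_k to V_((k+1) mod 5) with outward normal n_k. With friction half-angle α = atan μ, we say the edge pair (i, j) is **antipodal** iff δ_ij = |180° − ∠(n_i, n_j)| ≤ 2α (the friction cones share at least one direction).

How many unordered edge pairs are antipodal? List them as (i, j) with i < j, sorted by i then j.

α = atan 0.7 = 34.99°;  2α = 69.98°
n_0 = (-0.9259, +0.3777)
n_1 = (-0.9558, -0.2941)
n_2 = (-0.2128, -0.9771)
n_3 = (+0.8830, -0.4693)
n_4 = (+0.4394, +0.8983)
  (0,1): δ = 140.71°  ·
  (0,2): δ = 80.10°  ·
  (0,3): δ = 5.80°  ✓
  (0,4): δ = 86.12°  ·
  (1,2): δ = 119.39°  ·
  (1,3): δ = 45.09°  ✓
  (1,4): δ = 46.83°  ✓
  (2,3): δ = 105.70°  ·
  (2,4): δ = 13.78°  ✓
  (3,4): δ = 88.08°  ·
antipodal pairs: 4

count = 4; pairs: (0,3), (1,3), (1,4), (2,4)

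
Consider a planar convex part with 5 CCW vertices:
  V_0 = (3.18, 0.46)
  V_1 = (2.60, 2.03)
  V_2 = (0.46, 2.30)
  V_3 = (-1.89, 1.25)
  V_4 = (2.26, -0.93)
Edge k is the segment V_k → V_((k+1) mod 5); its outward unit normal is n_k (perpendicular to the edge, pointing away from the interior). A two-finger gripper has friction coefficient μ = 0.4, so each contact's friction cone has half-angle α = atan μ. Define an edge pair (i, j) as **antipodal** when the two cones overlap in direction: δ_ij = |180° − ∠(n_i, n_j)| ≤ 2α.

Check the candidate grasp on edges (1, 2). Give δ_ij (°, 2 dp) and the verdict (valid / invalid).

α = atan 0.4 = 21.80°;  2α = 43.60°
edge 1: e_1 = (-2.14, +0.27);  n_1 = (+0.1252, +0.9921)
edge 2: e_2 = (-2.35, -1.05);  n_2 = (-0.4079, +0.9130)
∠(n_1, n_2) = 31.27°
δ = |180° − 31.27°| = 148.73°
148.73° > 2α = 43.60°  →  invalid

δ = 148.73°, invalid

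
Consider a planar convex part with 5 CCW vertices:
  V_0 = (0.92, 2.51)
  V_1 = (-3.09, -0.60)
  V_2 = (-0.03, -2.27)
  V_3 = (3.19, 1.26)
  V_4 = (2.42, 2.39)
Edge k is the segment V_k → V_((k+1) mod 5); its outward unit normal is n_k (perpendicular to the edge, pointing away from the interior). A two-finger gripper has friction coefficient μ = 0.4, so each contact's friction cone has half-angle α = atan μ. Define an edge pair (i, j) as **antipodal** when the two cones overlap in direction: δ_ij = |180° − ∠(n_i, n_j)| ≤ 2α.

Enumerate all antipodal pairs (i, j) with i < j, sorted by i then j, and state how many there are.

α = atan 0.4 = 21.80°;  2α = 43.60°
n_0 = (-0.6128, +0.7902)
n_1 = (-0.4791, -0.8778)
n_2 = (+0.7388, -0.6739)
n_3 = (+0.8264, +0.5631)
n_4 = (+0.0797, +0.9968)
  (0,1): δ = 66.42°  ·
  (0,2): δ = 9.83°  ✓
  (0,3): δ = 86.48°  ·
  (0,4): δ = 137.63°  ·
  (1,2): δ = 103.75°  ·
  (1,3): δ = 27.11°  ✓
  (1,4): δ = 24.05°  ✓
  (2,3): δ = 103.36°  ·
  (2,4): δ = 52.20°  ·
  (3,4): δ = 128.85°  ·
antipodal pairs: 3

count = 3; pairs: (0,2), (1,3), (1,4)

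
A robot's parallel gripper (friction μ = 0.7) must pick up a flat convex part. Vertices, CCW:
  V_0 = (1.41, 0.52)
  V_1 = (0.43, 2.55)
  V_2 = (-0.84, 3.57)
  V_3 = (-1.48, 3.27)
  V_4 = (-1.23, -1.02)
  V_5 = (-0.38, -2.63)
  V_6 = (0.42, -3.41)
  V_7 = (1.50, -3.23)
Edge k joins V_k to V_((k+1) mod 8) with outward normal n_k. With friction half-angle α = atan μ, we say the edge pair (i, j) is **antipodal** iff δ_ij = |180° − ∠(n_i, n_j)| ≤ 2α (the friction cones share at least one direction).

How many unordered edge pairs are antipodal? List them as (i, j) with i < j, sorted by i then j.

count = 13; pairs: (0,3), (0,4), (0,5), (1,3), (1,4), (1,5), (1,6), (2,5), (2,6), (2,7), (3,7), (4,7), (5,7)

α = atan 0.7 = 34.99°;  2α = 69.98°
n_0 = (+0.9006, +0.4347)
n_1 = (+0.6262, +0.7797)
n_2 = (-0.4244, +0.9055)
n_3 = (-0.9983, -0.0582)
n_4 = (-0.8843, -0.4669)
n_5 = (-0.6981, -0.7160)
n_6 = (+0.1644, -0.9864)
n_7 = (+0.9997, +0.0240)
  (0,1): δ = 154.54°  ·
  (0,2): δ = 90.65°  ·
  (0,3): δ = 22.43°  ✓
  (0,4): δ = 2.06°  ✓
  (0,5): δ = 19.96°  ✓
  (0,6): δ = 73.69°  ·
  (0,7): δ = 155.61°  ·
  (1,2): δ = 116.12°  ·
  (1,3): δ = 47.90°  ✓
  (1,4): δ = 23.40°  ✓
  (1,5): δ = 5.51°  ✓
  (1,6): δ = 48.23°  ✓
  (1,7): δ = 130.14°  ·
  (2,3): δ = 111.78°  ·
  (2,4): δ = 87.28°  ·
  (2,5): δ = 69.39°  ✓
  (2,6): δ = 15.65°  ✓
  (2,7): δ = 66.26°  ✓
  (3,4): δ = 155.50°  ·
  (3,5): δ = 137.61°  ·
  (3,6): δ = 83.87°  ·
  (3,7): δ = 1.96°  ✓
  (4,5): δ = 162.11°  ·
  (4,6): δ = 108.37°  ·
  (4,7): δ = 26.46°  ✓
  (5,6): δ = 126.26°  ·
  (5,7): δ = 44.35°  ✓
  (6,7): δ = 98.09°  ·
antipodal pairs: 13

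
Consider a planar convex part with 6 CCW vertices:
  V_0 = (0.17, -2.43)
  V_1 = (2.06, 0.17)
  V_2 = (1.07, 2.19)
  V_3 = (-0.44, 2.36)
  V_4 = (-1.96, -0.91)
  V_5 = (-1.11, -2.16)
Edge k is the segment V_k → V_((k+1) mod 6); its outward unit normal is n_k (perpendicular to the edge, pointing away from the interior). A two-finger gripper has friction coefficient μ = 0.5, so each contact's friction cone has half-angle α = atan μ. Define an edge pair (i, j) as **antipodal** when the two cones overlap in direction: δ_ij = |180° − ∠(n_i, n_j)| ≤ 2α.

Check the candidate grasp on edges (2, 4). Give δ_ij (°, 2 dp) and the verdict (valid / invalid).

α = atan 0.5 = 26.57°;  2α = 53.13°
edge 2: e_2 = (-1.51, +0.17);  n_2 = (+0.1119, +0.9937)
edge 4: e_4 = (+0.85, -1.25);  n_4 = (-0.8269, -0.5623)
∠(n_2, n_4) = 130.64°
δ = |180° − 130.64°| = 49.36°
49.36° ≤ 2α = 53.13°  →  valid

δ = 49.36°, valid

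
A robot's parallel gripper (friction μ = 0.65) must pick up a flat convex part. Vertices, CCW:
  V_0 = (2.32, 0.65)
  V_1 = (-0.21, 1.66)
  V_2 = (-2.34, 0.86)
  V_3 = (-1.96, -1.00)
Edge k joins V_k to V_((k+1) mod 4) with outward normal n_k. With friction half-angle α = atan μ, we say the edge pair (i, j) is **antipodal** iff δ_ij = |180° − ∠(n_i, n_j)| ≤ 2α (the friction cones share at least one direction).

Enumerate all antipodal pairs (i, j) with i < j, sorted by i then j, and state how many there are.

count = 3; pairs: (0,2), (0,3), (1,3)

α = atan 0.65 = 33.02°;  2α = 66.05°
n_0 = (+0.3708, +0.9287)
n_1 = (-0.3516, +0.9361)
n_2 = (-0.9798, -0.2002)
n_3 = (+0.3597, -0.9331)
  (0,1): δ = 137.65°  ·
  (0,2): δ = 56.69°  ✓
  (0,3): δ = 42.84°  ✓
  (1,2): δ = 99.04°  ·
  (1,3): δ = 0.50°  ✓
  (2,3): δ = 80.46°  ·
antipodal pairs: 3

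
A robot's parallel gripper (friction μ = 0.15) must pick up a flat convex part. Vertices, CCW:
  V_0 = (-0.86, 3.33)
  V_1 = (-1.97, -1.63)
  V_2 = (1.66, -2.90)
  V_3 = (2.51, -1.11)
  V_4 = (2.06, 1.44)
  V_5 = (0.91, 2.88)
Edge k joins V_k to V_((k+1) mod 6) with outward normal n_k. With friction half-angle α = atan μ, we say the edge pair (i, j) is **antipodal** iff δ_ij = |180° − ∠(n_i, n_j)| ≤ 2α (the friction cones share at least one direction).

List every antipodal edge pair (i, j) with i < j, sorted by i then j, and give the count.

count = 2; pairs: (0,2), (1,5)

α = atan 0.15 = 8.53°;  2α = 17.06°
n_0 = (-0.9759, +0.2184)
n_1 = (-0.3302, -0.9439)
n_2 = (+0.9033, -0.4290)
n_3 = (+0.9848, +0.1738)
n_4 = (+0.7814, +0.6240)
n_5 = (+0.2464, +0.9692)
  (0,1): δ = 96.67°  ·
  (0,2): δ = 12.79°  ✓
  (0,3): δ = 22.62°  ·
  (0,4): δ = 51.23°  ·
  (0,5): δ = 88.35°  ·
  (1,2): δ = 96.12°  ·
  (1,3): δ = 60.71°  ·
  (1,4): δ = 32.11°  ·
  (1,5): δ = 5.02°  ✓
  (2,3): δ = 144.59°  ·
  (2,4): δ = 115.99°  ·
  (2,5): δ = 78.86°  ·
  (3,4): δ = 151.40°  ·
  (3,5): δ = 114.27°  ·
  (4,5): δ = 142.88°  ·
antipodal pairs: 2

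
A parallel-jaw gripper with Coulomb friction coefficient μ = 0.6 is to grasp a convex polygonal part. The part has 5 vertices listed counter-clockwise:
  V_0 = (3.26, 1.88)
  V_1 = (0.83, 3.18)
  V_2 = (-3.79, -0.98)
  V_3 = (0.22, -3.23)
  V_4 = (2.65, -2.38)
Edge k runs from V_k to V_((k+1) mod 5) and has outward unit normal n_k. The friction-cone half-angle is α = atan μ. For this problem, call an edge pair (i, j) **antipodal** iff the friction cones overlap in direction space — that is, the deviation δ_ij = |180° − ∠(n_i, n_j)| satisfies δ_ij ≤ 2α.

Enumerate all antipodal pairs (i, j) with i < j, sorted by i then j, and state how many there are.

count = 4; pairs: (0,2), (0,3), (1,3), (1,4)

α = atan 0.6 = 30.96°;  2α = 61.93°
n_0 = (+0.4717, +0.8817)
n_1 = (-0.6691, +0.7431)
n_2 = (-0.4893, -0.8721)
n_3 = (+0.3302, -0.9439)
n_4 = (+0.9899, -0.1417)
  (0,1): δ = 109.85°  ·
  (0,2): δ = 1.15°  ✓
  (0,3): δ = 47.43°  ✓
  (0,4): δ = 110.00°  ·
  (1,2): δ = 71.30°  ·
  (1,3): δ = 22.72°  ✓
  (1,4): δ = 39.85°  ✓
  (2,3): δ = 131.42°  ·
  (2,4): δ = 68.85°  ·
  (3,4): δ = 117.43°  ·
antipodal pairs: 4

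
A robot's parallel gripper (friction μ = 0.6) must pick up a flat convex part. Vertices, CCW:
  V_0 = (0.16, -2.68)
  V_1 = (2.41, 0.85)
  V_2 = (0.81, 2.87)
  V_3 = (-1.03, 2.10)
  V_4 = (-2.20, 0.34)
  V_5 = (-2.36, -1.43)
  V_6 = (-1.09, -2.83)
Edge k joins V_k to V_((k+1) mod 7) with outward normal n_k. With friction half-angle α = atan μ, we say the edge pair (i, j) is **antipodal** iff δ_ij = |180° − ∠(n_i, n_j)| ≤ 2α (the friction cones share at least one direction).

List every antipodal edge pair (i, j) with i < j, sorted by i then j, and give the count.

count = 8; pairs: (0,2), (0,3), (0,4), (1,4), (1,5), (1,6), (2,6), (3,6)

α = atan 0.6 = 30.96°;  2α = 61.93°
n_0 = (+0.8433, -0.5375)
n_1 = (+0.7839, +0.6209)
n_2 = (-0.3860, +0.9225)
n_3 = (-0.8328, +0.5536)
n_4 = (-0.9959, +0.0900)
n_5 = (-0.7407, -0.6719)
n_6 = (+0.1191, -0.9929)
  (0,1): δ = 109.10°  ·
  (0,2): δ = 34.78°  ✓
  (0,3): δ = 1.10°  ✓
  (0,4): δ = 27.35°  ✓
  (0,5): δ = 74.73°  ·
  (0,6): δ = 129.36°  ·
  (1,2): δ = 105.67°  ·
  (1,3): δ = 72.00°  ·
  (1,4): δ = 43.55°  ✓
  (1,5): δ = 3.83°  ✓
  (1,6): δ = 58.46°  ✓
  (2,3): δ = 146.32°  ·
  (2,4): δ = 117.87°  ·
  (2,5): δ = 70.50°  ·
  (2,6): δ = 15.87°  ✓
  (3,4): δ = 151.55°  ·
  (3,5): δ = 104.17°  ·
  (3,6): δ = 49.54°  ✓
  (4,5): δ = 132.62°  ·
  (4,6): δ = 77.99°  ·
  (5,6): δ = 125.37°  ·
antipodal pairs: 8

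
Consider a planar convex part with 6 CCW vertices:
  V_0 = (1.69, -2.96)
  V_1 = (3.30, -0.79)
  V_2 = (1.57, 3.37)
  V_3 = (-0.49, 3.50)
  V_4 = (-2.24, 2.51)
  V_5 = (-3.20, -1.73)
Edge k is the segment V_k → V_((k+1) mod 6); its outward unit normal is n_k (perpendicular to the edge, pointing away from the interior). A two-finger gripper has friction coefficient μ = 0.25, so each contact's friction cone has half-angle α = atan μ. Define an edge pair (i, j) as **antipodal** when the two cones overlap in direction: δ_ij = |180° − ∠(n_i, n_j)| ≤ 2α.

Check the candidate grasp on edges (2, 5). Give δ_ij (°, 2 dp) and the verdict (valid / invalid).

δ = 10.51°, valid

α = atan 0.25 = 14.04°;  2α = 28.07°
edge 2: e_2 = (-2.06, +0.13);  n_2 = (+0.0630, +0.9980)
edge 5: e_5 = (+4.89, -1.23);  n_5 = (-0.2439, -0.9698)
∠(n_2, n_5) = 169.49°
δ = |180° − 169.49°| = 10.51°
10.51° ≤ 2α = 28.07°  →  valid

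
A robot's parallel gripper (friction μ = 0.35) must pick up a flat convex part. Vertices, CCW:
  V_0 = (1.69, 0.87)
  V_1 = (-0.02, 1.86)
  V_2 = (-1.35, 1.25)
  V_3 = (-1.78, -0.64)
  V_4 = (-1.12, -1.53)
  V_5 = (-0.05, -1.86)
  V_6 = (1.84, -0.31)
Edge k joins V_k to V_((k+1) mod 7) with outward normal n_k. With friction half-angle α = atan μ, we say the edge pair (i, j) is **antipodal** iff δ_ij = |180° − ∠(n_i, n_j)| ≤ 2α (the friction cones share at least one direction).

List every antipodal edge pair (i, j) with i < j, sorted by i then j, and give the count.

count = 6; pairs: (0,3), (0,4), (1,5), (2,5), (2,6), (3,6)

α = atan 0.35 = 19.29°;  2α = 38.58°
n_0 = (+0.5010, +0.8654)
n_1 = (-0.4169, +0.9090)
n_2 = (-0.9751, +0.2218)
n_3 = (-0.8032, -0.5957)
n_4 = (-0.2947, -0.9556)
n_5 = (+0.6341, -0.7732)
n_6 = (+0.9920, +0.1261)
  (0,1): δ = 125.29°  ·
  (0,2): δ = 72.75°  ·
  (0,3): δ = 23.37°  ✓
  (0,4): δ = 12.93°  ✓
  (0,5): δ = 69.42°  ·
  (0,6): δ = 127.31°  ·
  (1,2): δ = 127.46°  ·
  (1,3): δ = 78.08°  ·
  (1,4): δ = 41.78°  ·
  (1,5): δ = 14.72°  ✓
  (1,6): δ = 72.61°  ·
  (2,3): δ = 130.62°  ·
  (2,4): δ = 94.32°  ·
  (2,5): δ = 37.83°  ✓
  (2,6): δ = 20.06°  ✓
  (3,4): δ = 143.70°  ·
  (3,5): δ = 87.20°  ·
  (3,6): δ = 29.32°  ✓
  (4,5): δ = 123.50°  ·
  (4,6): δ = 65.62°  ·
  (5,6): δ = 122.11°  ·
antipodal pairs: 6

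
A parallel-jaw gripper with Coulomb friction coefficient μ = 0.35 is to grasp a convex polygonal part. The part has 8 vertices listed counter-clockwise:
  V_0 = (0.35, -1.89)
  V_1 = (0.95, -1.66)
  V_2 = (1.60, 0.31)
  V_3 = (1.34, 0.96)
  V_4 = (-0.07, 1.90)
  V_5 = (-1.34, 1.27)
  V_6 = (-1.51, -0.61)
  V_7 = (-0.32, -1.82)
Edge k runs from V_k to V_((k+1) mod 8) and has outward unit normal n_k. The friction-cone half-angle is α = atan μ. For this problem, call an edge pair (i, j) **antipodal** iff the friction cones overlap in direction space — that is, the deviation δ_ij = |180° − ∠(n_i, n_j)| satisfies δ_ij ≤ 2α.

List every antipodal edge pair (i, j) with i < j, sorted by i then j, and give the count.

count = 7; pairs: (0,4), (1,5), (2,5), (2,6), (3,6), (3,7), (4,7)

α = atan 0.35 = 19.29°;  2α = 38.58°
n_0 = (+0.3579, -0.9337)
n_1 = (+0.9496, -0.3133)
n_2 = (+0.9285, +0.3714)
n_3 = (+0.5547, +0.8321)
n_4 = (-0.4444, +0.8958)
n_5 = (-0.9959, +0.0901)
n_6 = (-0.7130, -0.7012)
n_7 = (-0.1039, -0.9946)
  (0,1): δ = 129.23°  ·
  (0,2): δ = 89.17°  ·
  (0,3): δ = 54.66°  ·
  (0,4): δ = 5.41°  ✓
  (0,5): δ = 63.86°  ·
  (0,6): δ = 113.55°  ·
  (0,7): δ = 153.06°  ·
  (1,2): δ = 139.94°  ·
  (1,3): δ = 105.43°  ·
  (1,4): δ = 45.36°  ·
  (1,5): δ = 13.09°  ✓
  (1,6): δ = 62.78°  ·
  (1,7): δ = 102.30°  ·
  (2,3): δ = 145.49°  ·
  (2,4): δ = 85.42°  ·
  (2,5): δ = 26.97°  ✓
  (2,6): δ = 22.72°  ✓
  (2,7): δ = 62.23°  ·
  (3,4): δ = 119.93°  ·
  (3,5): δ = 61.48°  ·
  (3,6): δ = 11.79°  ✓
  (3,7): δ = 27.73°  ✓
  (4,5): δ = 121.55°  ·
  (4,6): δ = 71.86°  ·
  (4,7): δ = 32.35°  ✓
  (5,6): δ = 130.31°  ·
  (5,7): δ = 90.80°  ·
  (6,7): δ = 140.49°  ·
antipodal pairs: 7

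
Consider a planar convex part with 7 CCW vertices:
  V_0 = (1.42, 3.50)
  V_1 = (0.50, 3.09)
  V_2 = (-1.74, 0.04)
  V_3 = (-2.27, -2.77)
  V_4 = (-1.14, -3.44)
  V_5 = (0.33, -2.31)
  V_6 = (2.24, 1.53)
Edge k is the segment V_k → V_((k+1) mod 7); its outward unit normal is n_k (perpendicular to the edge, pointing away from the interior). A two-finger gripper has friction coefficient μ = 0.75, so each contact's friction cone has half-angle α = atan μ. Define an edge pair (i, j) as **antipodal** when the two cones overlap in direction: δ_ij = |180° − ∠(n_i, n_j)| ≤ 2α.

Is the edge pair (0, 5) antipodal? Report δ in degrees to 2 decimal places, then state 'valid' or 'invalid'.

δ = 39.53°, valid

α = atan 0.75 = 36.87°;  2α = 73.74°
edge 0: e_0 = (-0.92, -0.41);  n_0 = (-0.4071, +0.9134)
edge 5: e_5 = (+1.91, +3.84);  n_5 = (+0.8954, -0.4453)
∠(n_0, n_5) = 140.47°
δ = |180° − 140.47°| = 39.53°
39.53° ≤ 2α = 73.74°  →  valid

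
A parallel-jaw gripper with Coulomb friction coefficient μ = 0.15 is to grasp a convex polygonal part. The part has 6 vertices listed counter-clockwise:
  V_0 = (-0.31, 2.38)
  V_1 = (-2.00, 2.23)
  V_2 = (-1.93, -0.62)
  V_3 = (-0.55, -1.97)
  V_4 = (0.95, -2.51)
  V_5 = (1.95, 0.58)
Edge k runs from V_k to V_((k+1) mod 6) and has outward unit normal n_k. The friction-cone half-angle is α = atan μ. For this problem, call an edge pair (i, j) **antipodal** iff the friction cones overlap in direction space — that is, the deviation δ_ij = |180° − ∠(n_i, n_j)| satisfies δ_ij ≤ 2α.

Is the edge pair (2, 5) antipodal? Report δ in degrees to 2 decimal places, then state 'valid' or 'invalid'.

α = atan 0.15 = 8.53°;  2α = 17.06°
edge 2: e_2 = (+1.38, -1.35);  n_2 = (-0.6993, -0.7148)
edge 5: e_5 = (-2.26, +1.80);  n_5 = (+0.6230, +0.7822)
∠(n_2, n_5) = 174.17°
δ = |180° − 174.17°| = 5.83°
5.83° ≤ 2α = 17.06°  →  valid

δ = 5.83°, valid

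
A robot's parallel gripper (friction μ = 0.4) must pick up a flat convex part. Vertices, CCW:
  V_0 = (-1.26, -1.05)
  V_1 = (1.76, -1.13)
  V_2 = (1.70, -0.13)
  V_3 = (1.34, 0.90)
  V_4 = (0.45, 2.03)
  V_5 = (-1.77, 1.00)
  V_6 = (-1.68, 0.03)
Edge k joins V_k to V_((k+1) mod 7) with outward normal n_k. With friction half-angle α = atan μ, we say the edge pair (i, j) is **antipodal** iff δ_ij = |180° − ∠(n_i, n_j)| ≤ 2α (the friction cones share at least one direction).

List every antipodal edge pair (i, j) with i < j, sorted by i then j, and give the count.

α = atan 0.4 = 21.80°;  2α = 43.60°
n_0 = (-0.0265, -0.9996)
n_1 = (+0.9982, +0.0599)
n_2 = (+0.9440, +0.3299)
n_3 = (+0.7856, +0.6187)
n_4 = (-0.4209, +0.9071)
n_5 = (-0.9957, -0.0924)
n_6 = (-0.9320, -0.3624)
  (0,1): δ = 85.05°  ·
  (0,2): δ = 69.22°  ·
  (0,3): δ = 50.26°  ·
  (0,4): δ = 26.41°  ✓
  (0,5): δ = 96.82°  ·
  (0,6): δ = 112.77°  ·
  (1,2): δ = 164.17°  ·
  (1,3): δ = 145.21°  ·
  (1,4): δ = 68.54°  ·
  (1,5): δ = 1.87°  ✓
  (1,6): δ = 17.82°  ✓
  (2,3): δ = 161.04°  ·
  (2,4): δ = 84.38°  ·
  (2,5): δ = 13.96°  ✓
  (2,6): δ = 1.99°  ✓
  (3,4): δ = 103.33°  ·
  (3,5): δ = 32.92°  ✓
  (3,6): δ = 16.97°  ✓
  (4,5): δ = 109.59°  ·
  (4,6): δ = 93.64°  ·
  (5,6): δ = 164.05°  ·
antipodal pairs: 7

count = 7; pairs: (0,4), (1,5), (1,6), (2,5), (2,6), (3,5), (3,6)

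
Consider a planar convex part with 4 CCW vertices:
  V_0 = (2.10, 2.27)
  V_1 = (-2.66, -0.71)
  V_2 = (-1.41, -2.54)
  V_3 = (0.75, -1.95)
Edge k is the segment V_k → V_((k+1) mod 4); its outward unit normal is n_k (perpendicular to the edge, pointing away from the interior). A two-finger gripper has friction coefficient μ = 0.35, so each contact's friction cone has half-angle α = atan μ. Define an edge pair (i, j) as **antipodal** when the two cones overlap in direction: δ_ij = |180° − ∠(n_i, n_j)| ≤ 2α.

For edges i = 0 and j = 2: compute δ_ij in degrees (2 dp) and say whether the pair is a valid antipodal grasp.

α = atan 0.35 = 19.29°;  2α = 38.58°
edge 0: e_0 = (-4.76, -2.98);  n_0 = (-0.5306, +0.8476)
edge 2: e_2 = (+2.16, +0.59);  n_2 = (+0.2635, -0.9647)
∠(n_0, n_2) = 163.23°
δ = |180° − 163.23°| = 16.77°
16.77° ≤ 2α = 38.58°  →  valid

δ = 16.77°, valid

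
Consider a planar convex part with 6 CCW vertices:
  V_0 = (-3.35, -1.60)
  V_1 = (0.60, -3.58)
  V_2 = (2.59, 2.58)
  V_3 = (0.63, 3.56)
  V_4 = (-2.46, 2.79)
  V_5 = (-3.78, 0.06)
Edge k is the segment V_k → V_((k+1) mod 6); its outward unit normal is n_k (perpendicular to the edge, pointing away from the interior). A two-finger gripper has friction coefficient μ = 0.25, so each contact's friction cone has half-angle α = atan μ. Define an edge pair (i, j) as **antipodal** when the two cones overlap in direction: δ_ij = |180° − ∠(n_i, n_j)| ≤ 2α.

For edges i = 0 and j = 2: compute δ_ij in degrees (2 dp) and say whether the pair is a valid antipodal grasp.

α = atan 0.25 = 14.04°;  2α = 28.07°
edge 0: e_0 = (+3.95, -1.98);  n_0 = (-0.4481, -0.8940)
edge 2: e_2 = (-1.96, +0.98);  n_2 = (+0.4472, +0.8944)
∠(n_0, n_2) = 179.94°
δ = |180° − 179.94°| = 0.06°
0.06° ≤ 2α = 28.07°  →  valid

δ = 0.06°, valid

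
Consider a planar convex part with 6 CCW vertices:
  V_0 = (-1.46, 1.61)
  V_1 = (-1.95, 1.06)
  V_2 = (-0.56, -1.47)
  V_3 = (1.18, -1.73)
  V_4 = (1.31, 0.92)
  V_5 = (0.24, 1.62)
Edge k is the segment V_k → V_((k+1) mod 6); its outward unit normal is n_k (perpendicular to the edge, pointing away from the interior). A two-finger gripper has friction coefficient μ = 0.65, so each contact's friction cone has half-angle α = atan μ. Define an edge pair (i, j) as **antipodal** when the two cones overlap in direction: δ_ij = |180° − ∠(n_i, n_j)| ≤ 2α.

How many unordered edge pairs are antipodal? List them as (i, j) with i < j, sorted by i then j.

α = atan 0.65 = 33.02°;  2α = 66.05°
n_0 = (-0.7467, +0.6652)
n_1 = (-0.8764, -0.4815)
n_2 = (-0.1478, -0.9890)
n_3 = (+0.9988, -0.0490)
n_4 = (+0.5475, +0.8368)
n_5 = (-0.0059, +1.0000)
  (0,1): δ = 109.52°  ·
  (0,2): δ = 56.80°  ✓
  (0,3): δ = 38.89°  ✓
  (0,4): δ = 98.51°  ·
  (0,5): δ = 132.04°  ·
  (1,2): δ = 127.28°  ·
  (1,3): δ = 31.59°  ✓
  (1,4): δ = 28.02°  ✓
  (1,5): δ = 61.55°  ✓
  (2,3): δ = 84.31°  ·
  (2,4): δ = 24.69°  ✓
  (2,5): δ = 8.84°  ✓
  (3,4): δ = 120.38°  ·
  (3,5): δ = 86.85°  ·
  (4,5): δ = 146.47°  ·
antipodal pairs: 7

count = 7; pairs: (0,2), (0,3), (1,3), (1,4), (1,5), (2,4), (2,5)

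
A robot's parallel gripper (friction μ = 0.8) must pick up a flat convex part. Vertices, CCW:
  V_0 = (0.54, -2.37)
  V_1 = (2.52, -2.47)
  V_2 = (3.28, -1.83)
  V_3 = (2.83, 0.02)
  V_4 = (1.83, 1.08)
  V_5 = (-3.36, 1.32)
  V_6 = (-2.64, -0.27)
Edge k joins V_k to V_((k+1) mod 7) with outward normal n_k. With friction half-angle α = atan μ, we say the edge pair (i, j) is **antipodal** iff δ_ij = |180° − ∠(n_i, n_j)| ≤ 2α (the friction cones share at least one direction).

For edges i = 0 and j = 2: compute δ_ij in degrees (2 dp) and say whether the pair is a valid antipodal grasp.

α = atan 0.8 = 38.66°;  2α = 77.32°
edge 0: e_0 = (+1.98, -0.10);  n_0 = (-0.0504, -0.9987)
edge 2: e_2 = (-0.45, +1.85);  n_2 = (+0.9717, +0.2364)
∠(n_0, n_2) = 106.56°
δ = |180° − 106.56°| = 73.44°
73.44° ≤ 2α = 77.32°  →  valid

δ = 73.44°, valid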